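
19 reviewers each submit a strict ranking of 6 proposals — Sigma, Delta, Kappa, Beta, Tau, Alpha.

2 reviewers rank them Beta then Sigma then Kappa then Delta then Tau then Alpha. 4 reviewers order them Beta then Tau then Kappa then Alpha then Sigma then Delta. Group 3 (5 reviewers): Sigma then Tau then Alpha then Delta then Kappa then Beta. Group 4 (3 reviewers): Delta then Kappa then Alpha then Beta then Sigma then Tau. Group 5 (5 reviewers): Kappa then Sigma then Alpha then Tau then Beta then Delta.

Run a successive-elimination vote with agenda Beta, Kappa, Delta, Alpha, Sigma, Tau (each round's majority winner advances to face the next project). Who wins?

Round 1: Beta vs Kappa — 6–13, Kappa advances.
Round 2: Kappa vs Delta — 11–8, Kappa advances.
Round 3: Kappa vs Alpha — 14–5, Kappa advances.
Round 4: Kappa vs Sigma — 12–7, Kappa advances.
Round 5: Kappa vs Tau — 10–9, Kappa advances.
Kappa survives the agenda.

Kappa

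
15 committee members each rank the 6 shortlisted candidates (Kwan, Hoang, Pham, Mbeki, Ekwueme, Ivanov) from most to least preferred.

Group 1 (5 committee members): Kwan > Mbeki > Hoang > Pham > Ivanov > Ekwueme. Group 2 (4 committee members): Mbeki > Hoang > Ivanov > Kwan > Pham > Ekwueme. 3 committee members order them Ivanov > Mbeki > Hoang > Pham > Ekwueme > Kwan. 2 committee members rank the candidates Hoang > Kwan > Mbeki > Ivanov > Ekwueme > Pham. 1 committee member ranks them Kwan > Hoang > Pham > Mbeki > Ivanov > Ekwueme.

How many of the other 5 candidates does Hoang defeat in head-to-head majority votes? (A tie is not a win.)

4

Hoang against each rival (15 committee members):
Hoang vs Kwan: Hoang wins 9–6.
Hoang vs Pham: Hoang wins 15–0.
Hoang–Mbeki: Mbeki 12–3.
Hoang vs Ekwueme: Hoang preferred on 5+4+3+2+1 = 15 ballots; Hoang wins 15–0.
Hoang vs Ivanov: Hoang, 12–3.
Hoang beats Kwan, Pham, Ekwueme, Ivanov; loses to Mbeki — 4 pairwise wins.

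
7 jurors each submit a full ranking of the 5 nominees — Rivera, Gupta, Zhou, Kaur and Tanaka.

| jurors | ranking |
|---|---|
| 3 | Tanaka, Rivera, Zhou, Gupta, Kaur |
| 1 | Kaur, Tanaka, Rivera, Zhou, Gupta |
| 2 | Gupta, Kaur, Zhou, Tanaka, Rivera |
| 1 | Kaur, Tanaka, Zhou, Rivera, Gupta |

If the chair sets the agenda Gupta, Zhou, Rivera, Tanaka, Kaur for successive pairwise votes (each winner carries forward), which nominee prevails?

Round 1: Gupta vs Zhou — 2–5, Zhou advances.
Round 2: Zhou vs Rivera — 3–4, Rivera advances.
Round 3: Rivera vs Tanaka — 0–7, Tanaka advances.
Round 4: Tanaka vs Kaur — 3–4, Kaur advances.
The agenda winner is Kaur.

Kaur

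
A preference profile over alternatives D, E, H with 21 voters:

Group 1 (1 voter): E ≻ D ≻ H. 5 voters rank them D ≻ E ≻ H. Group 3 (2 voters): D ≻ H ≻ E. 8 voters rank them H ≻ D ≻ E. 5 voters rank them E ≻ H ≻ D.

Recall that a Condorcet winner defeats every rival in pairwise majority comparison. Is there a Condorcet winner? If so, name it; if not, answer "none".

Head-to-head results (21 voters):
D vs E: D, 15–6.
D–H: H 13–8.
E vs H: 11 to 10, E.
No alternative is unbeaten: D loses to H; E loses to D; H loses to E. In particular D > E > H > D is a majority cycle — no Condorcet winner exists.

none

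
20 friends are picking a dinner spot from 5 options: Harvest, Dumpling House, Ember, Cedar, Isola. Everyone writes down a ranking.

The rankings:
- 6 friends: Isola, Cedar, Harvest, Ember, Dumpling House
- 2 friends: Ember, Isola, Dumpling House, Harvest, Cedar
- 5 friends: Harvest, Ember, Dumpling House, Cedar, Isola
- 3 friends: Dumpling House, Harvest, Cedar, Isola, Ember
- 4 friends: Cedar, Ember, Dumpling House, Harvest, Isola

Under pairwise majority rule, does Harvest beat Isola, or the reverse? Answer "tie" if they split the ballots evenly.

Ballots ranking Harvest above Isola: 5 + 3 + 4 = 12.
Ballots ranking Isola above Harvest: 20 − 12 = 8.
Harvest wins the head-to-head 12–8.

Harvest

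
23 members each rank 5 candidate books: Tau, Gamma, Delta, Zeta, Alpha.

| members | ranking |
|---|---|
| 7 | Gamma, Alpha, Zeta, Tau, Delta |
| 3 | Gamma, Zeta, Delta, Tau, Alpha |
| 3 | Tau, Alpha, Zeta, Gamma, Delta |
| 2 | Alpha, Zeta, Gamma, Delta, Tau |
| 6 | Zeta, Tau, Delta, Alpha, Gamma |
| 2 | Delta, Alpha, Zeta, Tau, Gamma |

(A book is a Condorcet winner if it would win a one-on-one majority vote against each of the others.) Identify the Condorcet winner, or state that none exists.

Head-to-head results (23 members):
Tau vs Gamma: Gamma wins 12–11.
Tau vs Delta: 7+3+6 = 16 for Tau, 7 for Delta — Tau by 16–7.
Tau vs Zeta: Zeta wins 20–3.
Tau–Alpha: Tau 12–11.
Gamma vs Delta: Gamma wins 15–8.
Gamma vs Zeta: 10 to 13, Zeta.
Gamma vs Alpha: 10 to 13, Alpha.
Delta–Zeta: Zeta 21–2.
Delta vs Alpha: 3+6+2 = 11 for Delta, 12 for Alpha — Alpha by 12–11.
Zeta vs Alpha: Zeta is ranked higher on 3+6 = 9 ballots, Alpha on 14. Alpha wins 14–9.
Each book drops at least one matchup (Tau loses to Gamma; Gamma loses to Zeta; Delta loses to Tau; Zeta loses to Alpha; Alpha loses to Tau); the cycle Tau beats Alpha beats Gamma beats Tau rules out a Condorcet winner.

none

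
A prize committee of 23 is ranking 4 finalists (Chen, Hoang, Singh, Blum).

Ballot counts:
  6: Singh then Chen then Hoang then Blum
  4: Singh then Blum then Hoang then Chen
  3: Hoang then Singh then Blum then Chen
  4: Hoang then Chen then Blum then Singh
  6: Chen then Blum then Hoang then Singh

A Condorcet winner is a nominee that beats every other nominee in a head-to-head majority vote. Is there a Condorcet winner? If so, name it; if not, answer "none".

none

Check each pair by majority over 23 ballots:
Chen vs Hoang: 12 to 11, Chen.
Chen–Singh: Singh 13–10.
Chen vs Blum: 6+4+6 = 16 for Chen, 7 for Blum — Chen by 16–7.
Hoang–Singh: Hoang 13–10.
Hoang vs Blum: Hoang wins 13–10.
Singh vs Blum: Singh is ranked higher on 6+4+3 = 13 ballots, Blum on 10. Singh wins 13–10.
Every nominee loses at least once (Chen loses to Singh; Hoang loses to Chen; Singh loses to Hoang; Blum loses to Chen). The majority relation contains the cycle Chen beats Hoang beats Singh beats Chen, so there is no Condorcet winner.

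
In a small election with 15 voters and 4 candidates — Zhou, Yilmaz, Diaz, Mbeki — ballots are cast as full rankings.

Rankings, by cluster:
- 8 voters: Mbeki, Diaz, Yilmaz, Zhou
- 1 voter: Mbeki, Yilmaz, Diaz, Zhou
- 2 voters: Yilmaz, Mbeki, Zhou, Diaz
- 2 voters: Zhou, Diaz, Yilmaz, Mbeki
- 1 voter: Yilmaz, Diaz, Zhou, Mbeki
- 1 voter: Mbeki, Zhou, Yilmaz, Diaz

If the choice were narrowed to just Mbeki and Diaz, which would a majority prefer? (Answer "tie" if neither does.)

Mbeki

Ballots ranking Mbeki above Diaz: 8 + 1 + 2 + 1 = 12.
Ballots ranking Diaz above Mbeki: 15 − 12 = 3.
Mbeki wins the head-to-head 12–3.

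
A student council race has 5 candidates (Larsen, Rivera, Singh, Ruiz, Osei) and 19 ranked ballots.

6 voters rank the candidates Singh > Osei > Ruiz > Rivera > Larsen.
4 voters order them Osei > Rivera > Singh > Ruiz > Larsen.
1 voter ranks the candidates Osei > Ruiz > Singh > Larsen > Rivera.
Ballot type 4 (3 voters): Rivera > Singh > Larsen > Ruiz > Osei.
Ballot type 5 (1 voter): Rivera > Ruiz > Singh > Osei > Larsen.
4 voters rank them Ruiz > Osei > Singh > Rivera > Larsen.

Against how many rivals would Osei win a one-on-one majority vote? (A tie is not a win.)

3

Osei against each rival (19 voters):
Osei vs Larsen: Osei wins 16–3.
Osei vs Rivera: Osei preferred on 6+4+1+4 = 15 ballots; Osei wins 15–4.
Osei vs Singh: 9 to 10, Singh.
Osei vs Ruiz: Osei wins 11–8.
Osei beats Larsen, Rivera, Ruiz; loses to Singh — 3 pairwise wins.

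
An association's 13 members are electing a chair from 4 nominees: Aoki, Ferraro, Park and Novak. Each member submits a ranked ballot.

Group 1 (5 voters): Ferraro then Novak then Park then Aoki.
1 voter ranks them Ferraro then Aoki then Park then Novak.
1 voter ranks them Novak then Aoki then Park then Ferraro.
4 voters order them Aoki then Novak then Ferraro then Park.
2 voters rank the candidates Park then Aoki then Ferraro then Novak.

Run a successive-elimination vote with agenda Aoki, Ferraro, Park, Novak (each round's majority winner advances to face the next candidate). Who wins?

Novak

Round 1: Aoki vs Ferraro — 7–6, Aoki advances.
Round 2: Aoki vs Park — 6–7, Park advances.
Round 3: Park vs Novak — 3–10, Novak advances.
Novak survives the agenda.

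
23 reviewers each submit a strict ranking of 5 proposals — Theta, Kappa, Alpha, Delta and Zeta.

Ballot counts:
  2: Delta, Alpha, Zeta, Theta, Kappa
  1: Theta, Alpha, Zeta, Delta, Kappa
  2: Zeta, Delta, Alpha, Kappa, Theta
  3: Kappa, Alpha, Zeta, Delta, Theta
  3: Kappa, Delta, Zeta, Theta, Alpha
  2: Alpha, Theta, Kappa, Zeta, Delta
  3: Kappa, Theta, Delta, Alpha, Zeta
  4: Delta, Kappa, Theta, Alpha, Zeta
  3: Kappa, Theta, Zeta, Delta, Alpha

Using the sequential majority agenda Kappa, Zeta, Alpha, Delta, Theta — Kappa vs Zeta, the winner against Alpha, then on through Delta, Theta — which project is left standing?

Kappa

Round 1: Kappa vs Zeta — 18–5, Kappa advances.
Round 2: Kappa vs Alpha — 16–7, Kappa advances.
Round 3: Kappa vs Delta — 14–9, Kappa advances.
Round 4: Kappa vs Theta — 18–5, Kappa advances.
Kappa survives the agenda.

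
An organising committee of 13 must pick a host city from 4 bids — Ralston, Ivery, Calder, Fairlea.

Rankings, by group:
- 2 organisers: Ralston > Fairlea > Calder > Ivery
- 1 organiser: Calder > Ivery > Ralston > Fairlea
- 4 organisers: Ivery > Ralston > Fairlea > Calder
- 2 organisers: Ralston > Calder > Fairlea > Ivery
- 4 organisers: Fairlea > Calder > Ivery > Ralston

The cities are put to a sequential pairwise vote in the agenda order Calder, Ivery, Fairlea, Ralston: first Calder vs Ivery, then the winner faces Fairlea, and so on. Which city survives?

Ralston

Round 1: Calder vs Ivery — 9–4, Calder advances.
Round 2: Calder vs Fairlea — 3–10, Fairlea advances.
Round 3: Fairlea vs Ralston — 4–9, Ralston advances.
Ralston survives the agenda.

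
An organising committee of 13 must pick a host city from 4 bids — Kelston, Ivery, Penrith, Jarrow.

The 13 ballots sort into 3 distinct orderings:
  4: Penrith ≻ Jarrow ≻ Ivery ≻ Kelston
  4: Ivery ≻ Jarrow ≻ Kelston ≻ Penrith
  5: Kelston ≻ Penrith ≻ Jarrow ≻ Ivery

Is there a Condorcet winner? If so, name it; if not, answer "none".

Pairwise majorities:
Kelston vs Ivery: Kelston preferred on 5 ballots; Ivery wins 8–5.
Kelston vs Penrith: Kelston, 9–4.
Kelston vs Jarrow: 5 for Kelston, 8 for Jarrow — Jarrow by 8–5.
Ivery vs Penrith: Penrith wins 9–4.
Ivery vs Jarrow: 4 to 9, Jarrow.
Penrith vs Jarrow: Penrith, 9–4.
No city is unbeaten: Kelston loses to Ivery; Ivery loses to Penrith; Penrith loses to Kelston; Jarrow loses to Penrith. In particular Kelston → Penrith → Ivery → Kelston is a majority cycle — no Condorcet winner exists.

none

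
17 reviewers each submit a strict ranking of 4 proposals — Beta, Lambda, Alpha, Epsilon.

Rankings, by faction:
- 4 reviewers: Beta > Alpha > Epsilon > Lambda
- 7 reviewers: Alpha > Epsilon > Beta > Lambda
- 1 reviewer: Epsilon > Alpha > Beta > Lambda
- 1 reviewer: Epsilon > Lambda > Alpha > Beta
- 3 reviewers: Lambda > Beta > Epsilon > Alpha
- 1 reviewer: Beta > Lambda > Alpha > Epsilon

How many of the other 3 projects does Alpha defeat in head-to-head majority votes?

3

Alpha against each rival (17 reviewers):
Alpha vs Beta: Alpha, 9–8.
Alpha vs Lambda: 4+7+1 = 12 for Alpha, 5 for Lambda — Alpha by 12–5.
Alpha vs Epsilon: 12 to 5, Alpha.
Alpha beats Beta, Lambda, Epsilon — 3 pairwise wins.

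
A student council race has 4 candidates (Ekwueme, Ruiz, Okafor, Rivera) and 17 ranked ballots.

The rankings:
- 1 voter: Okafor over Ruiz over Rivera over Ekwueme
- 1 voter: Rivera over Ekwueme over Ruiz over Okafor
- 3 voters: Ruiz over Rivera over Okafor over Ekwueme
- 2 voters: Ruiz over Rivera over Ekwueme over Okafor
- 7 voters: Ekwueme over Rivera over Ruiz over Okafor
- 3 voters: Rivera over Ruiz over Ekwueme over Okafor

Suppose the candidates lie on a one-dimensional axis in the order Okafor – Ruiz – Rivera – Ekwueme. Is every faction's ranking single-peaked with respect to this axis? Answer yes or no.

Axis positions: Okafor=1, Ruiz=2, Rivera=3, Ekwueme=4.
Faction 1 (peak Okafor at position 1): ranking walks positions 1-2-3-4, expanding outward from the peak — single-peaked.
Faction 2 (peak Rivera at position 3): ranking walks positions 3-4-2-1, expanding outward from the peak — single-peaked.
Faction 3 (peak Ruiz at position 2): ranking walks positions 2-3-1-4, expanding outward from the peak — single-peaked.
Faction 4 (peak Ruiz at position 2): ranking walks positions 2-3-4-1, expanding outward from the peak — single-peaked.
Faction 5 (peak Ekwueme at position 4): ranking walks positions 4-3-2-1, expanding outward from the peak — single-peaked.
Faction 6 (peak Rivera at position 3): ranking walks positions 3-2-4-1, expanding outward from the peak — single-peaked.
Every ranking is single-peaked on this axis.

yes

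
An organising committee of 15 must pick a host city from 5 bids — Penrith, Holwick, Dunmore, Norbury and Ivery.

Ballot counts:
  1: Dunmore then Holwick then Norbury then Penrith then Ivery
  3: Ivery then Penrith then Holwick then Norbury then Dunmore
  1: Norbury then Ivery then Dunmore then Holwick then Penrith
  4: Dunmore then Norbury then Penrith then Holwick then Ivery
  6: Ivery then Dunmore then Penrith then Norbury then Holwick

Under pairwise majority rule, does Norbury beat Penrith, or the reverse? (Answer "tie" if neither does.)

Ballots ranking Norbury above Penrith: 1 + 1 + 4 = 6.
Ballots ranking Penrith above Norbury: 15 − 6 = 9.
Penrith wins the head-to-head 9–6.

Penrith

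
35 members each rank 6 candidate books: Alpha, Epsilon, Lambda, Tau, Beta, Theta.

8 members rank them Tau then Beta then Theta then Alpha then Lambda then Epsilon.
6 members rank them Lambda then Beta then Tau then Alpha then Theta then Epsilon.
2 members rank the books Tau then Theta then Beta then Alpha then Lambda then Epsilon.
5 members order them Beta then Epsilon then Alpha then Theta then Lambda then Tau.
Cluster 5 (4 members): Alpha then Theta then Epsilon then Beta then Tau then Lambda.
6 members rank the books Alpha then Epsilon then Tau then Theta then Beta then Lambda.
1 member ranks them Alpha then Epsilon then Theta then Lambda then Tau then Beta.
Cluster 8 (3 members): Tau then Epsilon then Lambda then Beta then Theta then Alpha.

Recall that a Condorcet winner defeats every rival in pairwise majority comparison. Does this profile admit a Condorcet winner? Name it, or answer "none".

Pairwise majorities:
Alpha–Epsilon: Alpha 27–8.
Alpha–Lambda: Alpha 26–9.
Alpha vs Tau: Tau, 19–16.
Alpha vs Beta: Beta wins 24–11.
Alpha vs Theta: Alpha wins 22–13.
Epsilon vs Lambda: Epsilon, 19–16.
Epsilon vs Tau: Tau, 19–16.
Epsilon–Beta: Beta 21–14.
Epsilon vs Theta: Theta wins 20–15.
Lambda vs Tau: Tau wins 23–12.
Lambda vs Beta: Beta wins 25–10.
Lambda vs Theta: Theta, 26–9.
Tau vs Beta: Tau wins 20–15.
Tau vs Theta: Tau, 25–10.
Beta vs Theta: Beta wins 22–13.
Only Tau has no losses; Tau is the Condorcet winner.

Tau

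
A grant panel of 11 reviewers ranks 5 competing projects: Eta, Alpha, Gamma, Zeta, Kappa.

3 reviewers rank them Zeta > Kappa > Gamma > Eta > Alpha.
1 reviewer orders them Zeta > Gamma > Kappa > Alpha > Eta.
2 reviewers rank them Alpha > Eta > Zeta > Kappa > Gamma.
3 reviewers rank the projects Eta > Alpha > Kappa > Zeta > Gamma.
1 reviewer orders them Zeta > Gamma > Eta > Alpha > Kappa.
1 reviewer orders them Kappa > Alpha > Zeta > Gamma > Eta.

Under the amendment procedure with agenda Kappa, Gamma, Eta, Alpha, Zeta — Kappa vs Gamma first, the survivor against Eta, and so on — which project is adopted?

Round 1: Kappa vs Gamma — 9–2, Kappa advances.
Round 2: Kappa vs Eta — 5–6, Eta advances.
Round 3: Eta vs Alpha — 7–4, Eta advances.
Round 4: Eta vs Zeta — 5–6, Zeta advances.
The agenda winner is Zeta.

Zeta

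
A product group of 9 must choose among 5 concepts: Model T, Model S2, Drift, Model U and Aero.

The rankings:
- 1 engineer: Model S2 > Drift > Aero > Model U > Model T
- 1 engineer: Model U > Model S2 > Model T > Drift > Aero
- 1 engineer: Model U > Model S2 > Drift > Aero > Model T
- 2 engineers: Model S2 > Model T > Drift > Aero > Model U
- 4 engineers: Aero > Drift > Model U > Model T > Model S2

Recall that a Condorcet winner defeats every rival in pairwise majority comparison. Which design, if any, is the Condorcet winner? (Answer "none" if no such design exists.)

Head-to-head results (9 engineers):
Model T vs Model S2: 4 to 5, Model S2.
Model T vs Drift: 1+2 = 3 for Model T, 6 for Drift — Drift by 6–3.
Model T vs Model U: 2 to 7, Model U.
Model T vs Aero: 3 to 6, Aero.
Model S2 vs Drift: 5 to 4, Model S2.
Model S2 vs Model U: 1+2 = 3 for Model S2, 6 for Model U — Model U by 6–3.
Model S2 vs Aero: Model S2 is ranked higher on 1+1+1+2 = 5 ballots, Aero on 4. Model S2 wins 5–4.
Drift vs Model U: 1+2+4 = 7 for Drift, 2 for Model U — Drift by 7–2.
Drift vs Aero: Drift is ranked higher on 1+1+1+2 = 5 ballots, Aero on 4. Drift wins 5–4.
Model U vs Aero: 2 to 7, Aero.
Each design drops at least one matchup (Model T loses to Model S2; Model S2 loses to Model U; Drift loses to Model S2; Model U loses to Drift; Aero loses to Model S2); the cycle Model S2 > Drift > Model U > Model S2 rules out a Condorcet winner.

none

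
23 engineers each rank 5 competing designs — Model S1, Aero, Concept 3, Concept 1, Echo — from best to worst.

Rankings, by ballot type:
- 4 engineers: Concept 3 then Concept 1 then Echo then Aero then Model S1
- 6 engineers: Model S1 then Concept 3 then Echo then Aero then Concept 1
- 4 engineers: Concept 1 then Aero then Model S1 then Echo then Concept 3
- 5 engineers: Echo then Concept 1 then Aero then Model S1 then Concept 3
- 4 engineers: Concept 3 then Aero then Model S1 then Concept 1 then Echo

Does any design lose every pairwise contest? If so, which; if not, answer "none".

none

Head-to-head results (23 engineers):
Model S1–Aero: Aero 17–6.
Model S1–Concept 3: Model S1 15–8.
Model S1 vs Concept 1: 10 to 13, Concept 1.
Model S1 vs Echo: Model S1 preferred on 6+4+4 = 14 ballots; Model S1 wins 14–9.
Aero–Concept 3: Concept 3 14–9.
Aero vs Concept 1: Concept 1, 13–10.
Aero vs Echo: 4+4 = 8 for Aero, 15 for Echo — Echo by 15–8.
Concept 3 vs Concept 1: 14 to 9, Concept 3.
Concept 3 vs Echo: Concept 3 wins 14–9.
Concept 1 vs Echo: 12 to 11, Concept 1.
Each design has at least one pairwise win (Model S1 beats Concept 3; Aero beats Model S1; Concept 3 beats Aero; Concept 1 beats Model S1; Echo beats Aero) — no Condorcet loser.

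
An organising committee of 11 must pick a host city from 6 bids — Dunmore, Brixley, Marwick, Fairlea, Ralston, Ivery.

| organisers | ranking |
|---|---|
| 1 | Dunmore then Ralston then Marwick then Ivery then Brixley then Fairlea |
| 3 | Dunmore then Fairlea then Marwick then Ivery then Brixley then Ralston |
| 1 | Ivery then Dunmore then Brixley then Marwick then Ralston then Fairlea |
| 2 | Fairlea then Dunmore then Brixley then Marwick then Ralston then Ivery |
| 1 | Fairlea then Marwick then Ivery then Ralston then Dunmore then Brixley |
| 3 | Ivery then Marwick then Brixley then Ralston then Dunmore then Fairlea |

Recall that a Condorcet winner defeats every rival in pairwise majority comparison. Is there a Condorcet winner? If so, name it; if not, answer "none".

Head-to-head results (11 organisers):
Dunmore vs Brixley: Dunmore preferred on 1+3+1+2+1 = 8 ballots; Dunmore wins 8–3.
Dunmore vs Marwick: Dunmore is ranked higher on 1+3+1+2 = 7 ballots, Marwick on 4. Dunmore wins 7–4.
Dunmore vs Fairlea: 1+3+1+3 = 8 for Dunmore, 3 for Fairlea — Dunmore by 8–3.
Dunmore vs Ralston: 7 to 4, Dunmore.
Dunmore vs Ivery: Dunmore is ranked higher on 1+3+2 = 6 ballots, Ivery on 5. Dunmore wins 6–5.
Brixley vs Marwick: Brixley preferred on 1+2 = 3 ballots; Marwick wins 8–3.
Brixley vs Fairlea: 1+1+3 = 5 for Brixley, 6 for Fairlea — Fairlea by 6–5.
Brixley vs Ralston: 3+1+2+3 = 9 for Brixley, 2 for Ralston — Brixley by 9–2.
Brixley vs Ivery: Brixley is ranked higher on 2 ballots, Ivery on 9. Ivery wins 9–2.
Marwick vs Fairlea: Marwick is ranked higher on 1+1+3 = 5 ballots, Fairlea on 6. Fairlea wins 6–5.
Marwick vs Ralston: Marwick is ranked higher on 3+1+2+1+3 = 10 ballots, Ralston on 1. Marwick wins 10–1.
Marwick vs Ivery: Marwick is ranked higher on 1+3+2+1 = 7 ballots, Ivery on 4. Marwick wins 7–4.
Fairlea vs Ralston: Fairlea is ranked higher on 3+2+1 = 6 ballots, Ralston on 5. Fairlea wins 6–5.
Fairlea vs Ivery: 6 to 5, Fairlea.
Ralston vs Ivery: 3 to 8, Ivery.
Dunmore defeats every rival head-to-head and is the Condorcet winner.

Dunmore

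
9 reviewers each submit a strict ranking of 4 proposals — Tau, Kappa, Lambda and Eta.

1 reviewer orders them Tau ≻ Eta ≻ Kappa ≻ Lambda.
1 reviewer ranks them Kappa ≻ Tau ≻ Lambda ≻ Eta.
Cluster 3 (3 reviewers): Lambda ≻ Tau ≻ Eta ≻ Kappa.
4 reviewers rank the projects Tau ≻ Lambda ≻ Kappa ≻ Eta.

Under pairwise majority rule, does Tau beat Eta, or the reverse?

Ballots ranking Tau above Eta: 1 + 1 + 3 + 4 = 9.
Ballots ranking Eta above Tau: 9 − 9 = 0.
Tau wins the head-to-head 9–0.

Tau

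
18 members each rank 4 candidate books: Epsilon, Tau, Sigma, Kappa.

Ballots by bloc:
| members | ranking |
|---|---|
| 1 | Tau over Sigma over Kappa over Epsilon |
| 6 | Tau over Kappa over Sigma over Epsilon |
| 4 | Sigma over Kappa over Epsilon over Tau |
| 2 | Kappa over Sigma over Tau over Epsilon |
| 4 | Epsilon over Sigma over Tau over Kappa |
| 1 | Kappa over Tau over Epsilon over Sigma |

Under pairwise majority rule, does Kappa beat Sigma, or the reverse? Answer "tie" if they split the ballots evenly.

tie

Ballots ranking Kappa above Sigma: 6 + 2 + 1 = 9.
Ballots ranking Sigma above Kappa: 18 − 9 = 9.
9–9: the pair ties.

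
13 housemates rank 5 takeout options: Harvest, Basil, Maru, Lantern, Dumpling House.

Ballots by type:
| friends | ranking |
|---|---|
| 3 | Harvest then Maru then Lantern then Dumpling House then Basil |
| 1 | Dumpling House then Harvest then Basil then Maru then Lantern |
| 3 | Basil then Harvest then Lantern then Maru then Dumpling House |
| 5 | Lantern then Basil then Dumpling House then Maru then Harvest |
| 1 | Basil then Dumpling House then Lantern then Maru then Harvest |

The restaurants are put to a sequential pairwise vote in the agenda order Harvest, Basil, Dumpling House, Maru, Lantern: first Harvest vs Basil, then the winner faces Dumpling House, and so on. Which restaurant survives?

Lantern

Round 1: Harvest vs Basil — 4–9, Basil advances.
Round 2: Basil vs Dumpling House — 9–4, Basil advances.
Round 3: Basil vs Maru — 10–3, Basil advances.
Round 4: Basil vs Lantern — 5–8, Lantern advances.
Lantern survives the agenda.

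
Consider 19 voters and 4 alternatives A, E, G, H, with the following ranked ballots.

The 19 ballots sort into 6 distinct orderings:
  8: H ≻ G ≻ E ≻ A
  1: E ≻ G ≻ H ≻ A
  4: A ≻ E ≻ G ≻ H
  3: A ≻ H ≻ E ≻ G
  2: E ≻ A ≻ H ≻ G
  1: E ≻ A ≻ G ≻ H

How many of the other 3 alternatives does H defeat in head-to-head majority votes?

2

H against each rival (19 voters):
H vs A: A wins 10–9.
H vs E: H, 11–8.
H vs G: H preferred on 8+3+2 = 13 ballots; H wins 13–6.
H beats E, G; loses to A — 2 pairwise wins.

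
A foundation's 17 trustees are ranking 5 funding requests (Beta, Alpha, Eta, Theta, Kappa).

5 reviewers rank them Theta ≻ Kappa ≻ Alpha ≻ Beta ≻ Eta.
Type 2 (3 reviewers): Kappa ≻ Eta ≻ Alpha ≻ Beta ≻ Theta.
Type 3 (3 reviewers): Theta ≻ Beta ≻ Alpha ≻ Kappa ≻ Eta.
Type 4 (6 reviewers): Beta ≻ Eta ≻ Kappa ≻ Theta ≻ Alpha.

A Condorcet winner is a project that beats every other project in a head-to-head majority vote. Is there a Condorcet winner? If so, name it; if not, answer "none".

Check each pair by majority over 17 ballots:
Beta vs Alpha: Beta, 9–8.
Beta vs Eta: 14 to 3, Beta.
Beta vs Theta: Beta wins 9–8.
Beta vs Kappa: 3+6 = 9 for Beta, 8 for Kappa — Beta by 9–8.
Alpha–Eta: Eta 9–8.
Alpha vs Theta: Theta, 14–3.
Alpha vs Kappa: 3 to 14, Kappa.
Eta vs Theta: 3+6 = 9 for Eta, 8 for Theta — Eta by 9–8.
Eta vs Kappa: Kappa, 11–6.
Theta vs Kappa: Theta is ranked higher on 5+3 = 8 ballots, Kappa on 9. Kappa wins 9–8.
Only Beta has no losses; Beta is the Condorcet winner.

Beta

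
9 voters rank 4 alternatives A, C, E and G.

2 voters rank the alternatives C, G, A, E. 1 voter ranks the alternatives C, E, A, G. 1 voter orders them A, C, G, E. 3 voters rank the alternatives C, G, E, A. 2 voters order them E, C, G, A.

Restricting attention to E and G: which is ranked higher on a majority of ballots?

G

Ballots ranking E above G: 1 + 2 = 3.
Ballots ranking G above E: 9 − 3 = 6.
G wins the head-to-head 6–3.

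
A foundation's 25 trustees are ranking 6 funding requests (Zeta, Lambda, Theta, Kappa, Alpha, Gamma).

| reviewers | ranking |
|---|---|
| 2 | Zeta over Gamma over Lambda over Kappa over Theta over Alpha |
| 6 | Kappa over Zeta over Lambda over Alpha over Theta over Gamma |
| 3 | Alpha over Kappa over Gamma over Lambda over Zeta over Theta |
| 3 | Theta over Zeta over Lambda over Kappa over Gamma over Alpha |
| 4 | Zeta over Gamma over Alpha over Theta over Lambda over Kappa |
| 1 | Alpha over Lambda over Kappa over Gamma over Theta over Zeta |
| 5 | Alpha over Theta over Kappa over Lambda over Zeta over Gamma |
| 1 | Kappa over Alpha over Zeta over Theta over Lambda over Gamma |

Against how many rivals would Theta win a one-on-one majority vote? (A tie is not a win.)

Theta against each rival (25 reviewers):
Theta vs Zeta: Zeta wins 16–9.
Theta vs Lambda: Theta wins 13–12.
Theta vs Kappa: Kappa wins 13–12.
Theta vs Alpha: Theta is ranked higher on 2+3 = 5 ballots, Alpha on 20. Alpha wins 20–5.
Theta vs Gamma: 15 to 10, Theta.
Theta beats Lambda, Gamma; loses to Zeta, Kappa, Alpha — 2 pairwise wins.

2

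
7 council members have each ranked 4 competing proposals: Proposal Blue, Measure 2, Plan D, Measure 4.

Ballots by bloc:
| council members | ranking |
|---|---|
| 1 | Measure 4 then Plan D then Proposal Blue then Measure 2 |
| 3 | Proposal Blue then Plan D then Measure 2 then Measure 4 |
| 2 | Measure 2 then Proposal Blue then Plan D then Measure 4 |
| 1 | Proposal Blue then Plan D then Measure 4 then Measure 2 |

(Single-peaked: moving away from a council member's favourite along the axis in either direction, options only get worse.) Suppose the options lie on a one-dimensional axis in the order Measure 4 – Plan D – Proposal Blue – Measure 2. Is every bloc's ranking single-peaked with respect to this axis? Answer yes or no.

yes

Axis positions: Measure 4=1, Plan D=2, Proposal Blue=3, Measure 2=4.
Bloc 1 (peak Measure 4 at position 1): ranking walks positions 1-2-3-4, expanding outward from the peak — single-peaked.
Bloc 2 (peak Proposal Blue at position 3): ranking walks positions 3-2-4-1, expanding outward from the peak — single-peaked.
Bloc 3 (peak Measure 2 at position 4): ranking walks positions 4-3-2-1, expanding outward from the peak — single-peaked.
Bloc 4 (peak Proposal Blue at position 3): ranking walks positions 3-2-1-4, expanding outward from the peak — single-peaked.
Every ranking is single-peaked on this axis.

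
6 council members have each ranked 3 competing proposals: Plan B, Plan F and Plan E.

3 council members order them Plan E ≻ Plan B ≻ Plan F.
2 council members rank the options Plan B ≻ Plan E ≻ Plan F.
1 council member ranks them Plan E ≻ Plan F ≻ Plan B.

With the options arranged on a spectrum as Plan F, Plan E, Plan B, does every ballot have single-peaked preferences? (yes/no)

Axis positions: Plan F=1, Plan E=2, Plan B=3.
Bloc 1 (peak Plan E at position 2): ranking walks positions 2-3-1, expanding outward from the peak — single-peaked.
Bloc 2 (peak Plan B at position 3): ranking walks positions 3-2-1, expanding outward from the peak — single-peaked.
Bloc 3 (peak Plan E at position 2): ranking walks positions 2-1-3, expanding outward from the peak — single-peaked.
Every ranking is single-peaked on this axis.

yes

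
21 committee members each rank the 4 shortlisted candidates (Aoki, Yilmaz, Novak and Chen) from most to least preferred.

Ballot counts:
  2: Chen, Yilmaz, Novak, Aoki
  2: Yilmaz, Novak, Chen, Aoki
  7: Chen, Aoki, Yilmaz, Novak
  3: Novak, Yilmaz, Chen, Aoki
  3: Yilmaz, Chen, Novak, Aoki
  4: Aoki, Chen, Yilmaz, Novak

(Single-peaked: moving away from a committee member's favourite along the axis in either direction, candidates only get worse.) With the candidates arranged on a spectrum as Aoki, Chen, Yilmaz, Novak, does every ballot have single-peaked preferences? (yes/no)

Axis positions: Aoki=1, Chen=2, Yilmaz=3, Novak=4.
Ballot type 1 (peak Chen at position 2): ranking walks positions 2-3-4-1, expanding outward from the peak — single-peaked.
Ballot type 2 (peak Yilmaz at position 3): ranking walks positions 3-4-2-1, expanding outward from the peak — single-peaked.
Ballot type 3 (peak Chen at position 2): ranking walks positions 2-1-3-4, expanding outward from the peak — single-peaked.
Ballot type 4 (peak Novak at position 4): ranking walks positions 4-3-2-1, expanding outward from the peak — single-peaked.
Ballot type 5 (peak Yilmaz at position 3): ranking walks positions 3-2-4-1, expanding outward from the peak — single-peaked.
Ballot type 6 (peak Aoki at position 1): ranking walks positions 1-2-3-4, expanding outward from the peak — single-peaked.
Every ranking is single-peaked on this axis.

yes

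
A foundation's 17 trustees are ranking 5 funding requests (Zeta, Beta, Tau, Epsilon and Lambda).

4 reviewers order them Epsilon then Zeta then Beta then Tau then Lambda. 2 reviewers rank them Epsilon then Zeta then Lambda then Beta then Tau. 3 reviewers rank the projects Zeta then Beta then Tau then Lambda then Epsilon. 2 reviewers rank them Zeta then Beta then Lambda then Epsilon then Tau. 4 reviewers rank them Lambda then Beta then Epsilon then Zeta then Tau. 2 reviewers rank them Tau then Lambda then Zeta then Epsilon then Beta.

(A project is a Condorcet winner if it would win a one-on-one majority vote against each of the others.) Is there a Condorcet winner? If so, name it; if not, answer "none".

Check each pair by majority over 17 ballots:
Zeta vs Beta: Zeta, 13–4.
Zeta–Tau: Zeta 15–2.
Zeta vs Epsilon: Epsilon wins 10–7.
Zeta vs Lambda: Zeta, 11–6.
Beta–Tau: Beta 15–2.
Beta vs Epsilon: Beta wins 9–8.
Beta–Lambda: Beta 9–8.
Tau–Epsilon: Epsilon 12–5.
Tau vs Lambda: Tau wins 9–8.
Epsilon vs Lambda: Lambda wins 11–6.
Each project drops at least one matchup (Zeta loses to Epsilon; Beta loses to Zeta; Tau loses to Zeta; Epsilon loses to Beta; Lambda loses to Zeta); the cycle Zeta > Beta > Epsilon > Zeta rules out a Condorcet winner.

none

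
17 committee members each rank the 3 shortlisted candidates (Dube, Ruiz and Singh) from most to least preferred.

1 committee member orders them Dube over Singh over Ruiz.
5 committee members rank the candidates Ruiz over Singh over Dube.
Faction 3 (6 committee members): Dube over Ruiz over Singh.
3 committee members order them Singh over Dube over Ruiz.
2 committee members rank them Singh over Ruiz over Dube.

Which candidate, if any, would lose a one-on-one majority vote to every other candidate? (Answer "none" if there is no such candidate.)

none

Head-to-head results (17 committee members):
Dube vs Ruiz: Dube is ranked higher on 1+6+3 = 10 ballots, Ruiz on 7. Dube wins 10–7.
Dube vs Singh: Dube is ranked higher on 1+6 = 7 ballots, Singh on 10. Singh wins 10–7.
Ruiz vs Singh: Ruiz wins 11–6.
No candidate is winless: Dube beats Ruiz; Ruiz beats Singh; Singh beats Dube. There is no Condorcet loser.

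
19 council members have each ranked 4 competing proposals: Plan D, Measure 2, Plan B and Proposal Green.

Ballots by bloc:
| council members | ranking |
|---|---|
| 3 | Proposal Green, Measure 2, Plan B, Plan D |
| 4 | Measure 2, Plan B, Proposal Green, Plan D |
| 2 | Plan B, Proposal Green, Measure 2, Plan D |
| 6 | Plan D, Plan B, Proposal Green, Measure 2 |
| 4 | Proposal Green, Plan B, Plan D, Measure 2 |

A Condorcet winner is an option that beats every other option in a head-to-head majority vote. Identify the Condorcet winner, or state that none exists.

Head-to-head results (19 council members):
Plan D vs Measure 2: Plan D, 10–9.
Plan D vs Plan B: Plan B wins 13–6.
Plan D–Proposal Green: Proposal Green 13–6.
Measure 2 vs Plan B: Plan B wins 12–7.
Measure 2 vs Proposal Green: Proposal Green, 15–4.
Plan B–Proposal Green: Plan B 12–7.
Plan B beats each of Plan D, Measure 2, Proposal Green — Plan B is the Condorcet winner.

Plan B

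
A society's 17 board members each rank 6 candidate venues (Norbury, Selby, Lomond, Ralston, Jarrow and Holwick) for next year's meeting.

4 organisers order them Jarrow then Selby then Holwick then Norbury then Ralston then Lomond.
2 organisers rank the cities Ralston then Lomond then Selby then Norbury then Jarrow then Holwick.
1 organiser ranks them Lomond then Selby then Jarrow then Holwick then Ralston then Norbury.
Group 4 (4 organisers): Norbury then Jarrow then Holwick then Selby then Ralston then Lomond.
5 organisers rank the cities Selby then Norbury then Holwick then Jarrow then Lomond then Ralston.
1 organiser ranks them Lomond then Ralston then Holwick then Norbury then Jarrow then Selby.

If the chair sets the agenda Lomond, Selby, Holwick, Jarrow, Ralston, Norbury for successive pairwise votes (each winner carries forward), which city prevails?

Round 1: Lomond vs Selby — 4–13, Selby advances.
Round 2: Selby vs Holwick — 12–5, Selby advances.
Round 3: Selby vs Jarrow — 8–9, Jarrow advances.
Round 4: Jarrow vs Ralston — 14–3, Jarrow advances.
Round 5: Jarrow vs Norbury — 5–12, Norbury advances.
Norbury survives the agenda.

Norbury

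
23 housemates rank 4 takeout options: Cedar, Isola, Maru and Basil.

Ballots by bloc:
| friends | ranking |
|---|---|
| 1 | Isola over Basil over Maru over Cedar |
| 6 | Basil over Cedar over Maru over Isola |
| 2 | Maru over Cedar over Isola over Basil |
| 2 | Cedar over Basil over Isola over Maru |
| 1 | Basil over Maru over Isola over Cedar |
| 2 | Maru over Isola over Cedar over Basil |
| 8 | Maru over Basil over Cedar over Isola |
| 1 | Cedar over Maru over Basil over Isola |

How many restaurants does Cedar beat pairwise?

1

Cedar against each rival (23 friends):
Cedar–Isola: Cedar 19–4.
Cedar vs Maru: 6+2+1 = 9 for Cedar, 14 for Maru — Maru by 14–9.
Cedar vs Basil: Basil wins 16–7.
Cedar beats Isola; loses to Maru, Basil — 1 pairwise win.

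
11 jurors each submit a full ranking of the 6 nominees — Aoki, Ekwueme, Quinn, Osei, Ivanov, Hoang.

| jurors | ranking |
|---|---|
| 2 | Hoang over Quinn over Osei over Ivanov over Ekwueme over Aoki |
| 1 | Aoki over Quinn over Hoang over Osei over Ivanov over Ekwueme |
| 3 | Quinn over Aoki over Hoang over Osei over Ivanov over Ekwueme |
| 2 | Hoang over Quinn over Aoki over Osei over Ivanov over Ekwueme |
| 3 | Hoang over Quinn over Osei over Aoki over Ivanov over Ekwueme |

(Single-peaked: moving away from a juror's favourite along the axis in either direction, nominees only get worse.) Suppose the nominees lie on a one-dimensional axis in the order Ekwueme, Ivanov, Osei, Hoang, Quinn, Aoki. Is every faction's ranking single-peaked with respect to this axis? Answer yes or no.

yes

Axis positions: Ekwueme=1, Ivanov=2, Osei=3, Hoang=4, Quinn=5, Aoki=6.
Faction 1 (peak Hoang at position 4): ranking walks positions 4-5-3-2-1-6, expanding outward from the peak — single-peaked.
Faction 2 (peak Aoki at position 6): ranking walks positions 6-5-4-3-2-1, expanding outward from the peak — single-peaked.
Faction 3 (peak Quinn at position 5): ranking walks positions 5-6-4-3-2-1, expanding outward from the peak — single-peaked.
Faction 4 (peak Hoang at position 4): ranking walks positions 4-5-6-3-2-1, expanding outward from the peak — single-peaked.
Faction 5 (peak Hoang at position 4): ranking walks positions 4-5-3-6-2-1, expanding outward from the peak — single-peaked.
Every ranking is single-peaked on this axis.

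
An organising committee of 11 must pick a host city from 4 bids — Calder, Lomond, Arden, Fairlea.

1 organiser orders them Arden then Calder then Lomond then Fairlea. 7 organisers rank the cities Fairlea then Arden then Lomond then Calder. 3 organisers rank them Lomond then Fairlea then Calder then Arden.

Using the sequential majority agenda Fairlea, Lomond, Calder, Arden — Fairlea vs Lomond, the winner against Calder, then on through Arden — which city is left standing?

Fairlea

Round 1: Fairlea vs Lomond — 7–4, Fairlea advances.
Round 2: Fairlea vs Calder — 10–1, Fairlea advances.
Round 3: Fairlea vs Arden — 10–1, Fairlea advances.
Fairlea survives the agenda.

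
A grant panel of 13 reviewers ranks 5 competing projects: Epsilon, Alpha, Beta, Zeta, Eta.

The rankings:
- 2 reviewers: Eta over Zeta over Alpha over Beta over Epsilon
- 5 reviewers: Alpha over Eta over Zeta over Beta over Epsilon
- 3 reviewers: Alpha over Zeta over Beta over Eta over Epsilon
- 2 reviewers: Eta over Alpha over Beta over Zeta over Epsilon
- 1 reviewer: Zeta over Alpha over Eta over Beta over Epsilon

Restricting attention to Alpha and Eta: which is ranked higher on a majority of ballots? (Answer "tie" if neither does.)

Ballots ranking Alpha above Eta: 5 + 3 + 1 = 9.
Ballots ranking Eta above Alpha: 13 − 9 = 4.
Alpha wins the head-to-head 9–4.

Alpha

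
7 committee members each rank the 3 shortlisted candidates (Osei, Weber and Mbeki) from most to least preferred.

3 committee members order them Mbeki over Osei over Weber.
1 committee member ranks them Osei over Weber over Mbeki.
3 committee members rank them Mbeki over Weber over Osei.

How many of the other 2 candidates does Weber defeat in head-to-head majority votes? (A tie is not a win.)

0

Weber against each rival (7 committee members):
Weber vs Osei: Weber is ranked higher on 3 ballots, Osei on 4. Osei wins 4–3.
Weber vs Mbeki: Mbeki wins 6–1.
Weber beats no one; loses to Osei, Mbeki — 0 pairwise wins.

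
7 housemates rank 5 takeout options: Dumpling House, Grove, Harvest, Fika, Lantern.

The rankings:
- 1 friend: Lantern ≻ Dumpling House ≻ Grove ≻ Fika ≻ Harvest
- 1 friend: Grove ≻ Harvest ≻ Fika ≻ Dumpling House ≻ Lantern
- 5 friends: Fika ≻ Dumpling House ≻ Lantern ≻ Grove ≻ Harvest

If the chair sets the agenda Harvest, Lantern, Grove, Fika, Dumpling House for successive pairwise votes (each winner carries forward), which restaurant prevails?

Round 1: Harvest vs Lantern — 1–6, Lantern advances.
Round 2: Lantern vs Grove — 6–1, Lantern advances.
Round 3: Lantern vs Fika — 1–6, Fika advances.
Round 4: Fika vs Dumpling House — 6–1, Fika advances.
The agenda winner is Fika.

Fika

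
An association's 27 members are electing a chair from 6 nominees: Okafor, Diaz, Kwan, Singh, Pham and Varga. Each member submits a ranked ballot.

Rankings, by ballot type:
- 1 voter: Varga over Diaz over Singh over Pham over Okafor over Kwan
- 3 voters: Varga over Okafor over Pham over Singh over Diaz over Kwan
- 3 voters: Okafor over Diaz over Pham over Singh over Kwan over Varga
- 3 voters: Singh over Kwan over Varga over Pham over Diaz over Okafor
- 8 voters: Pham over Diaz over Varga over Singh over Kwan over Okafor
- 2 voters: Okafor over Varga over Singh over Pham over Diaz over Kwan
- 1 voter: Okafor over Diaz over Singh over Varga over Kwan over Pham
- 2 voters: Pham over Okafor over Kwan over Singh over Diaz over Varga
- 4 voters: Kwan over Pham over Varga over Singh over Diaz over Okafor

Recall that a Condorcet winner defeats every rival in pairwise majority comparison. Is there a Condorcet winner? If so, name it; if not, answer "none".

Pham

Check each pair by majority over 27 ballots:
Okafor vs Diaz: Okafor preferred on 3+3+2+1+2 = 11 ballots; Diaz wins 16–11.
Okafor–Kwan: Kwan 15–12.
Okafor vs Singh: 3+3+2+1+2 = 11 for Okafor, 16 for Singh — Singh by 16–11.
Okafor vs Pham: Pham wins 18–9.
Okafor–Varga: Varga 19–8.
Diaz vs Kwan: Diaz wins 18–9.
Diaz vs Singh: 1+3+8+1 = 13 for Diaz, 14 for Singh — Singh by 14–13.
Diaz vs Pham: Pham, 22–5.
Diaz vs Varga: Diaz wins 14–13.
Kwan–Singh: Singh 21–6.
Kwan vs Pham: Pham, 19–8.
Kwan–Varga: Varga 15–12.
Singh vs Pham: 7 to 20, Pham.
Singh vs Varga: Singh is ranked higher on 3+3+1+2 = 9 ballots, Varga on 18. Varga wins 18–9.
Pham vs Varga: 3+8+2+4 = 17 for Pham, 10 for Varga — Pham by 17–10.
Only Pham has no losses; Pham is the Condorcet winner.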